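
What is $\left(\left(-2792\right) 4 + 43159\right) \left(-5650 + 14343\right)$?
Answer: $278097763$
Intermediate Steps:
$\left(\left(-2792\right) 4 + 43159\right) \left(-5650 + 14343\right) = \left(-11168 + 43159\right) 8693 = 31991 \cdot 8693 = 278097763$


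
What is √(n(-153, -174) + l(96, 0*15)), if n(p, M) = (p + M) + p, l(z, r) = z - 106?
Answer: 7*I*√10 ≈ 22.136*I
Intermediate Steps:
l(z, r) = -106 + z
n(p, M) = M + 2*p (n(p, M) = (M + p) + p = M + 2*p)
√(n(-153, -174) + l(96, 0*15)) = √((-174 + 2*(-153)) + (-106 + 96)) = √((-174 - 306) - 10) = √(-480 - 10) = √(-490) = 7*I*√10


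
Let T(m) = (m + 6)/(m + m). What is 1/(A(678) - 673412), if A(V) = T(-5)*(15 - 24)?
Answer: -10/6734111 ≈ -1.4850e-6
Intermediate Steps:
T(m) = (6 + m)/(2*m) (T(m) = (6 + m)/((2*m)) = (6 + m)*(1/(2*m)) = (6 + m)/(2*m))
A(V) = 9/10 (A(V) = ((½)*(6 - 5)/(-5))*(15 - 24) = ((½)*(-⅕)*1)*(-9) = -⅒*(-9) = 9/10)
1/(A(678) - 673412) = 1/(9/10 - 673412) = 1/(-6734111/10) = -10/6734111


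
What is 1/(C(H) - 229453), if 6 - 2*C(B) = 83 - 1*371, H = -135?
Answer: -1/229306 ≈ -4.3610e-6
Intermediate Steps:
C(B) = 147 (C(B) = 3 - (83 - 1*371)/2 = 3 - (83 - 371)/2 = 3 - ½*(-288) = 3 + 144 = 147)
1/(C(H) - 229453) = 1/(147 - 229453) = 1/(-229306) = -1/229306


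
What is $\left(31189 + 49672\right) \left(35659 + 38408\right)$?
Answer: $5989131687$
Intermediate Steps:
$\left(31189 + 49672\right) \left(35659 + 38408\right) = 80861 \cdot 74067 = 5989131687$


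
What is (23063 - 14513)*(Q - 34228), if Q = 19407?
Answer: -126719550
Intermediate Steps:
(23063 - 14513)*(Q - 34228) = (23063 - 14513)*(19407 - 34228) = 8550*(-14821) = -126719550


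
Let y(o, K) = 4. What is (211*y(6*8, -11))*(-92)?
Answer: -77648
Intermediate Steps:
(211*y(6*8, -11))*(-92) = (211*4)*(-92) = 844*(-92) = -77648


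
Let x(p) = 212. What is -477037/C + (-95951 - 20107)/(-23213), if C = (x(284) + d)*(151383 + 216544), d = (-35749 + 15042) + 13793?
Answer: 286192316035613/57239700700602 ≈ 4.9999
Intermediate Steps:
d = -6914 (d = -20707 + 13793 = -6914)
C = -2465846754 (C = (212 - 6914)*(151383 + 216544) = -6702*367927 = -2465846754)
-477037/C + (-95951 - 20107)/(-23213) = -477037/(-2465846754) + (-95951 - 20107)/(-23213) = -477037*(-1/2465846754) - 116058*(-1/23213) = 477037/2465846754 + 116058/23213 = 286192316035613/57239700700602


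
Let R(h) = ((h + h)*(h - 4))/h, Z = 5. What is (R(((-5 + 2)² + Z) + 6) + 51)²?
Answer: 6889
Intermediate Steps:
R(h) = -8 + 2*h (R(h) = ((2*h)*(-4 + h))/h = (2*h*(-4 + h))/h = -8 + 2*h)
(R(((-5 + 2)² + Z) + 6) + 51)² = ((-8 + 2*(((-5 + 2)² + 5) + 6)) + 51)² = ((-8 + 2*(((-3)² + 5) + 6)) + 51)² = ((-8 + 2*((9 + 5) + 6)) + 51)² = ((-8 + 2*(14 + 6)) + 51)² = ((-8 + 2*20) + 51)² = ((-8 + 40) + 51)² = (32 + 51)² = 83² = 6889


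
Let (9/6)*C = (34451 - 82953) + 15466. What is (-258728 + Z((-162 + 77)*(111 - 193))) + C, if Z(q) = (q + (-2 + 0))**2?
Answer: 48272272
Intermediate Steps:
Z(q) = (-2 + q)**2 (Z(q) = (q - 2)**2 = (-2 + q)**2)
C = -22024 (C = 2*((34451 - 82953) + 15466)/3 = 2*(-48502 + 15466)/3 = (2/3)*(-33036) = -22024)
(-258728 + Z((-162 + 77)*(111 - 193))) + C = (-258728 + (-2 + (-162 + 77)*(111 - 193))**2) - 22024 = (-258728 + (-2 - 85*(-82))**2) - 22024 = (-258728 + (-2 + 6970)**2) - 22024 = (-258728 + 6968**2) - 22024 = (-258728 + 48553024) - 22024 = 48294296 - 22024 = 48272272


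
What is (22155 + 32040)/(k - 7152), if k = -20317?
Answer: -54195/27469 ≈ -1.9730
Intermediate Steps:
(22155 + 32040)/(k - 7152) = (22155 + 32040)/(-20317 - 7152) = 54195/(-27469) = 54195*(-1/27469) = -54195/27469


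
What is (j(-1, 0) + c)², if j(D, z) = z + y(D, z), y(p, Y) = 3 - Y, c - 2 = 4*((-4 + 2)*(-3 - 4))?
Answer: 3721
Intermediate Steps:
c = 58 (c = 2 + 4*((-4 + 2)*(-3 - 4)) = 2 + 4*(-2*(-7)) = 2 + 4*14 = 2 + 56 = 58)
j(D, z) = 3 (j(D, z) = z + (3 - z) = 3)
(j(-1, 0) + c)² = (3 + 58)² = 61² = 3721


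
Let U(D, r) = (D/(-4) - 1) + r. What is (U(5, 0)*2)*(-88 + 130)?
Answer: -189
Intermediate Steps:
U(D, r) = -1 + r - D/4 (U(D, r) = (D*(-¼) - 1) + r = (-D/4 - 1) + r = (-1 - D/4) + r = -1 + r - D/4)
(U(5, 0)*2)*(-88 + 130) = ((-1 + 0 - ¼*5)*2)*(-88 + 130) = ((-1 + 0 - 5/4)*2)*42 = -9/4*2*42 = -9/2*42 = -189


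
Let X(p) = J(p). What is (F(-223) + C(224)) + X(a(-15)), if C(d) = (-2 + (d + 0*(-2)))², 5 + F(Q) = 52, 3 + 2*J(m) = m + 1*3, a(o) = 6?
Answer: 49334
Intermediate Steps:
J(m) = m/2 (J(m) = -3/2 + (m + 1*3)/2 = -3/2 + (m + 3)/2 = -3/2 + (3 + m)/2 = -3/2 + (3/2 + m/2) = m/2)
F(Q) = 47 (F(Q) = -5 + 52 = 47)
X(p) = p/2
C(d) = (-2 + d)² (C(d) = (-2 + (d + 0))² = (-2 + d)²)
(F(-223) + C(224)) + X(a(-15)) = (47 + (-2 + 224)²) + (½)*6 = (47 + 222²) + 3 = (47 + 49284) + 3 = 49331 + 3 = 49334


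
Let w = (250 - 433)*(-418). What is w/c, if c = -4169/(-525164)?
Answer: 3651990456/379 ≈ 9.6359e+6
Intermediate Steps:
c = 4169/525164 (c = -4169*(-1/525164) = 4169/525164 ≈ 0.0079385)
w = 76494 (w = -183*(-418) = 76494)
w/c = 76494/(4169/525164) = 76494*(525164/4169) = 3651990456/379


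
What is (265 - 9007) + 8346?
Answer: -396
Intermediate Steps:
(265 - 9007) + 8346 = -8742 + 8346 = -396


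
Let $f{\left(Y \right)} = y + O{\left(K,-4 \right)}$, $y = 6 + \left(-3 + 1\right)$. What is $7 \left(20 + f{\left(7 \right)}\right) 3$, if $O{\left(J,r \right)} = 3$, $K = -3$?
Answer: $567$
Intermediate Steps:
$y = 4$ ($y = 6 - 2 = 4$)
$f{\left(Y \right)} = 7$ ($f{\left(Y \right)} = 4 + 3 = 7$)
$7 \left(20 + f{\left(7 \right)}\right) 3 = 7 \left(20 + 7\right) 3 = 7 \cdot 27 \cdot 3 = 7 \cdot 81 = 567$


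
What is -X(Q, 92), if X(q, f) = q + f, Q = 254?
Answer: -346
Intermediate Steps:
X(q, f) = f + q
-X(Q, 92) = -(92 + 254) = -1*346 = -346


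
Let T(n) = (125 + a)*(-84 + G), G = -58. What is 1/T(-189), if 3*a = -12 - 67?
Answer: -3/42032 ≈ -7.1374e-5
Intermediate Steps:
a = -79/3 (a = (-12 - 67)/3 = (⅓)*(-79) = -79/3 ≈ -26.333)
T(n) = -42032/3 (T(n) = (125 - 79/3)*(-84 - 58) = (296/3)*(-142) = -42032/3)
1/T(-189) = 1/(-42032/3) = -3/42032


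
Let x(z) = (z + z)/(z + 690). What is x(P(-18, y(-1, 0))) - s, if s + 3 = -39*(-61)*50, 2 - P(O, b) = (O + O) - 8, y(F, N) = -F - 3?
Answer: -951575/8 ≈ -1.1895e+5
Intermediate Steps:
y(F, N) = -3 - F
P(O, b) = 10 - 2*O (P(O, b) = 2 - ((O + O) - 8) = 2 - (2*O - 8) = 2 - (-8 + 2*O) = 2 + (8 - 2*O) = 10 - 2*O)
x(z) = 2*z/(690 + z) (x(z) = (2*z)/(690 + z) = 2*z/(690 + z))
s = 118947 (s = -3 - 39*(-61)*50 = -3 + 2379*50 = -3 + 118950 = 118947)
x(P(-18, y(-1, 0))) - s = 2*(10 - 2*(-18))/(690 + (10 - 2*(-18))) - 1*118947 = 2*(10 + 36)/(690 + (10 + 36)) - 118947 = 2*46/(690 + 46) - 118947 = 2*46/736 - 118947 = 2*46*(1/736) - 118947 = ⅛ - 118947 = -951575/8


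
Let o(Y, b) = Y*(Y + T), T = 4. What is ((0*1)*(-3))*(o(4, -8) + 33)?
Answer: 0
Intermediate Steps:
o(Y, b) = Y*(4 + Y) (o(Y, b) = Y*(Y + 4) = Y*(4 + Y))
((0*1)*(-3))*(o(4, -8) + 33) = ((0*1)*(-3))*(4*(4 + 4) + 33) = (0*(-3))*(4*8 + 33) = 0*(32 + 33) = 0*65 = 0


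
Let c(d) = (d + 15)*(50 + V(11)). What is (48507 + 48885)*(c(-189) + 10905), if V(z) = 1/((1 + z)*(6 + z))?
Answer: 3649326936/17 ≈ 2.1467e+8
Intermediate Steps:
V(z) = 1/((1 + z)*(6 + z))
c(d) = 51005/68 + 10201*d/204 (c(d) = (d + 15)*(50 + 1/(6 + 11² + 7*11)) = (15 + d)*(50 + 1/(6 + 121 + 77)) = (15 + d)*(50 + 1/204) = (15 + d)*(10201/204) = 51005/68 + 10201*d/204)
(48507 + 48885)*(c(-189) + 10905) = (48507 + 48885)*((51005/68 + (10201/204)*(-189)) + 10905) = 97392*((51005/68 - 642663/68) + 10905) = 97392*(-295829/34 + 10905) = 97392*(74941/34) = 3649326936/17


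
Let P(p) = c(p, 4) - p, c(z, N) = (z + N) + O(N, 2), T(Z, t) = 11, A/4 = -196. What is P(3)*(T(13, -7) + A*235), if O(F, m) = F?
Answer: -1473832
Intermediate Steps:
A = -784 (A = 4*(-196) = -784)
c(z, N) = z + 2*N (c(z, N) = (z + N) + N = (N + z) + N = z + 2*N)
P(p) = 8 (P(p) = (p + 2*4) - p = (p + 8) - p = (8 + p) - p = 8)
P(3)*(T(13, -7) + A*235) = 8*(11 - 784*235) = 8*(11 - 184240) = 8*(-184229) = -1473832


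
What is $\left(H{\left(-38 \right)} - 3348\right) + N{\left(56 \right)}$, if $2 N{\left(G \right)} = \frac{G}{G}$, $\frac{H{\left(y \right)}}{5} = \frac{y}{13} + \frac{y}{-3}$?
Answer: $- \frac{257305}{78} \approx -3298.8$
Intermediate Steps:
$H{\left(y \right)} = - \frac{50 y}{39}$ ($H{\left(y \right)} = 5 \left(\frac{y}{13} + \frac{y}{-3}\right) = 5 \left(y \frac{1}{13} + y \left(- \frac{1}{3}\right)\right) = 5 \left(\frac{y}{13} - \frac{y}{3}\right) = 5 \left(- \frac{10 y}{39}\right) = - \frac{50 y}{39}$)
$N{\left(G \right)} = \frac{1}{2}$ ($N{\left(G \right)} = \frac{G \frac{1}{G}}{2} = \frac{1}{2} \cdot 1 = \frac{1}{2}$)
$\left(H{\left(-38 \right)} - 3348\right) + N{\left(56 \right)} = \left(\left(- \frac{50}{39}\right) \left(-38\right) - 3348\right) + \frac{1}{2} = \left(\frac{1900}{39} - 3348\right) + \frac{1}{2} = - \frac{128672}{39} + \frac{1}{2} = - \frac{257305}{78}$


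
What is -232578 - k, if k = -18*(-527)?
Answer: -242064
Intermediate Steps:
k = 9486
-232578 - k = -232578 - 1*9486 = -232578 - 9486 = -242064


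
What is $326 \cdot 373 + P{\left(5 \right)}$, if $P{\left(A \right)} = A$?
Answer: $121603$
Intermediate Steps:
$326 \cdot 373 + P{\left(5 \right)} = 326 \cdot 373 + 5 = 121598 + 5 = 121603$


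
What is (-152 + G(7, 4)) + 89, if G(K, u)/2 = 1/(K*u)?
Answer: -881/14 ≈ -62.929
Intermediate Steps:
G(K, u) = 2/(K*u) (G(K, u) = 2/((K*u)) = 2*(1/(K*u)) = 2/(K*u))
(-152 + G(7, 4)) + 89 = (-152 + 2/(7*4)) + 89 = (-152 + 2*(⅐)*(¼)) + 89 = (-152 + 1/14) + 89 = -2127/14 + 89 = -881/14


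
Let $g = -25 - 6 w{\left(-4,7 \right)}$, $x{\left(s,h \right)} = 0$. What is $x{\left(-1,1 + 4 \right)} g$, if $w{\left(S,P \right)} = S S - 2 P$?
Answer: $0$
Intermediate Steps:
$w{\left(S,P \right)} = S^{2} - 2 P$
$g = -37$ ($g = -25 - 6 \left(\left(-4\right)^{2} - 14\right) = -25 - 6 \left(16 - 14\right) = -25 - 12 = -37$)
$x{\left(-1,1 + 4 \right)} g = 0 \left(-37\right) = 0$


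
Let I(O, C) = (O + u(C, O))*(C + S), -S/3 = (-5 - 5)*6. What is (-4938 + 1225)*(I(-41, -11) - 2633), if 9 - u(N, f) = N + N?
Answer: 16051299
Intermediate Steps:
u(N, f) = 9 - 2*N (u(N, f) = 9 - (N + N) = 9 - 2*N)
S = 180 (S = -3*(-5 - 5)*6 = -(-30)*6 = -3*(-60) = 180)
I(O, C) = (180 + C)*(9 + O - 2*C) (I(O, C) = (O + (9 - 2*C))*(C + 180) = (9 + O - 2*C)*(180 + C) = (180 + C)*(9 + O - 2*C))
(-4938 + 1225)*(I(-41, -11) - 2633) = (-4938 + 1225)*((1620 - 351*(-11) - 2*(-11)² + 180*(-41) - 11*(-41)) - 2633) = -3713*((1620 + 3861 - 2*121 - 7380 + 451) - 2633) = -3713*((1620 + 3861 - 242 - 7380 + 451) - 2633) = -3713*(-1690 - 2633) = -3713*(-4323) = 16051299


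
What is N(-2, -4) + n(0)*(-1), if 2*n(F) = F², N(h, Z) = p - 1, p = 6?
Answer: 5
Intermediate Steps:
N(h, Z) = 5 (N(h, Z) = 6 - 1 = 5)
n(F) = F²/2
N(-2, -4) + n(0)*(-1) = 5 + ((½)*0²)*(-1) = 5 + ((½)*0)*(-1) = 5 + 0*(-1) = 5 + 0 = 5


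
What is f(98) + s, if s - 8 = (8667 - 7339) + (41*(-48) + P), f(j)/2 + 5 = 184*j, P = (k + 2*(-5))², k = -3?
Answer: 35591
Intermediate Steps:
P = 169 (P = (-3 + 2*(-5))² = (-3 - 10)² = (-13)² = 169)
f(j) = -10 + 368*j (f(j) = -10 + 2*(184*j) = -10 + 368*j)
s = -463 (s = 8 + ((8667 - 7339) + (41*(-48) + 169)) = 8 + (1328 + (-1968 + 169)) = 8 + (1328 - 1799) = 8 - 471 = -463)
f(98) + s = (-10 + 368*98) - 463 = (-10 + 36064) - 463 = 36054 - 463 = 35591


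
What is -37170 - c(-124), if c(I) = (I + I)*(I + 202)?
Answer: -17826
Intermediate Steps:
c(I) = 2*I*(202 + I) (c(I) = (2*I)*(202 + I) = 2*I*(202 + I))
-37170 - c(-124) = -37170 - 2*(-124)*(202 - 124) = -37170 - 2*(-124)*78 = -37170 - 1*(-19344) = -37170 + 19344 = -17826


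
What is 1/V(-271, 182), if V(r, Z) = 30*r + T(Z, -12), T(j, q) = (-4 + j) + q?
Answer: -1/7964 ≈ -0.00012557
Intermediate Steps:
T(j, q) = -4 + j + q
V(r, Z) = -16 + Z + 30*r (V(r, Z) = 30*r + (-4 + Z - 12) = 30*r + (-16 + Z) = -16 + Z + 30*r)
1/V(-271, 182) = 1/(-16 + 182 + 30*(-271)) = 1/(-16 + 182 - 8130) = 1/(-7964) = -1/7964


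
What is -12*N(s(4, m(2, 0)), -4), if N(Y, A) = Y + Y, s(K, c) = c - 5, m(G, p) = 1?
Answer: 96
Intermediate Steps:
s(K, c) = -5 + c
N(Y, A) = 2*Y
-12*N(s(4, m(2, 0)), -4) = -24*(-5 + 1) = -24*(-4) = -12*(-8) = 96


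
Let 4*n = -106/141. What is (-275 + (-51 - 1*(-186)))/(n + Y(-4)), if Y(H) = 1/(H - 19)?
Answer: 908040/1501 ≈ 604.96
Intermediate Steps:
n = -53/282 (n = (-106/141)/4 = (-106*1/141)/4 = (¼)*(-106/141) = -53/282 ≈ -0.18794)
Y(H) = 1/(-19 + H)
(-275 + (-51 - 1*(-186)))/(n + Y(-4)) = (-275 + (-51 - 1*(-186)))/(-53/282 + 1/(-19 - 4)) = (-275 + (-51 + 186))/(-53/282 + 1/(-23)) = (-275 + 135)/(-53/282 - 1/23) = -140/(-1501/6486) = -140*(-6486/1501) = 908040/1501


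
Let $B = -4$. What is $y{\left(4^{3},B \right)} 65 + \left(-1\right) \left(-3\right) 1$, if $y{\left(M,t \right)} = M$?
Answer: $4163$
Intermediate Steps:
$y{\left(4^{3},B \right)} 65 + \left(-1\right) \left(-3\right) 1 = 4^{3} \cdot 65 + \left(-1\right) \left(-3\right) 1 = 64 \cdot 65 + 3 \cdot 1 = 4160 + 3 = 4163$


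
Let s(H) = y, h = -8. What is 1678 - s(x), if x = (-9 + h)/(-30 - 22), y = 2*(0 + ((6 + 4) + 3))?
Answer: 1652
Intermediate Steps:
y = 26 (y = 2*(0 + (10 + 3)) = 2*(0 + 13) = 2*13 = 26)
x = 17/52 (x = (-9 - 8)/(-30 - 22) = -17/(-52) = -17*(-1/52) = 17/52 ≈ 0.32692)
s(H) = 26
1678 - s(x) = 1678 - 1*26 = 1678 - 26 = 1652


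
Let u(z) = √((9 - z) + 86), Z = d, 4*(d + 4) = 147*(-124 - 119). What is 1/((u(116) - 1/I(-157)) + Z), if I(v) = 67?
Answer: -641694644/5733071458993 - 71824*I*√21/5733071458993 ≈ -0.00011193 - 5.7411e-8*I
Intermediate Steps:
d = -35737/4 (d = -4 + (147*(-124 - 119))/4 = -4 + (147*(-243))/4 = -4 + (¼)*(-35721) = -4 - 35721/4 = -35737/4 ≈ -8934.3)
Z = -35737/4 ≈ -8934.3
u(z) = √(95 - z)
1/((u(116) - 1/I(-157)) + Z) = 1/((√(95 - 1*116) - 1/67) - 35737/4) = 1/((√(95 - 116) - 1*1/67) - 35737/4) = 1/((√(-21) - 1/67) - 35737/4) = 1/((I*√21 - 1/67) - 35737/4) = 1/((-1/67 + I*√21) - 35737/4) = 1/(-2394383/268 + I*√21)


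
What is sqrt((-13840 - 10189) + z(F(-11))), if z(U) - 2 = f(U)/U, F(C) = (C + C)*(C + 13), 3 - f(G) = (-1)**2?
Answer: I*sqrt(11629090)/22 ≈ 155.01*I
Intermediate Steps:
f(G) = 2 (f(G) = 3 - 1*(-1)**2 = 3 - 1*1 = 3 - 1 = 2)
F(C) = 2*C*(13 + C) (F(C) = (2*C)*(13 + C) = 2*C*(13 + C))
z(U) = 2 + 2/U
sqrt((-13840 - 10189) + z(F(-11))) = sqrt((-13840 - 10189) + (2 + 2/((2*(-11)*(13 - 11))))) = sqrt(-24029 + (2 + 2/((2*(-11)*2)))) = sqrt(-24029 + (2 + 2/(-44))) = sqrt(-24029 + (2 + 2*(-1/44))) = sqrt(-24029 + (2 - 1/22)) = sqrt(-24029 + 43/22) = sqrt(-528595/22) = I*sqrt(11629090)/22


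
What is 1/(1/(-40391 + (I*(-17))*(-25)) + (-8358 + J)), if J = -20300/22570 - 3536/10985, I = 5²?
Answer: -56768673390/474541906675349 ≈ -0.00011963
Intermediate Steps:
I = 25
J = -2329254/1907165 (J = -20300*1/22570 - 3536*1/10985 = -2030/2257 - 272/845 = -2329254/1907165 ≈ -1.2213)
1/(1/(-40391 + (I*(-17))*(-25)) + (-8358 + J)) = 1/(1/(-40391 + (25*(-17))*(-25)) + (-8358 - 2329254/1907165)) = 1/(1/(-40391 - 425*(-25)) - 15942414324/1907165) = 1/(1/(-40391 + 10625) - 15942414324/1907165) = 1/(1/(-29766) - 15942414324/1907165) = 1/(-1/29766 - 15942414324/1907165) = 1/(-474541906675349/56768673390) = -56768673390/474541906675349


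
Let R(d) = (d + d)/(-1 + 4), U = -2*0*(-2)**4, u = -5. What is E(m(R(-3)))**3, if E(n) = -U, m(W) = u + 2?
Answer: 0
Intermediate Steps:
U = 0 (U = 0*16 = 0)
R(d) = 2*d/3 (R(d) = (2*d)/3 = (2*d)*(1/3) = 2*d/3)
m(W) = -3 (m(W) = -5 + 2 = -3)
E(n) = 0 (E(n) = -1*0 = 0)
E(m(R(-3)))**3 = 0**3 = 0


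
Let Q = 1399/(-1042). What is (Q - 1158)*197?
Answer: -237982895/1042 ≈ -2.2839e+5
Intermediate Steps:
Q = -1399/1042 (Q = 1399*(-1/1042) = -1399/1042 ≈ -1.3426)
(Q - 1158)*197 = (-1399/1042 - 1158)*197 = -1208035/1042*197 = -237982895/1042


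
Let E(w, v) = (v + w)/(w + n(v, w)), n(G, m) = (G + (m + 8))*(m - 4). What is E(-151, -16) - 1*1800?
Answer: -44089367/24494 ≈ -1800.0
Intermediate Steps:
n(G, m) = (-4 + m)*(8 + G + m) (n(G, m) = (G + (8 + m))*(-4 + m) = (8 + G + m)*(-4 + m) = (-4 + m)*(8 + G + m))
E(w, v) = (v + w)/(-32 + w**2 - 4*v + 5*w + v*w) (E(w, v) = (v + w)/(w + (-32 + w**2 - 4*v + 4*w + v*w)) = (v + w)/(-32 + w**2 - 4*v + 5*w + v*w))
E(-151, -16) - 1*1800 = (-16 - 151)/(-32 + (-151)**2 - 4*(-16) + 5*(-151) - 16*(-151)) - 1*1800 = -167/(-32 + 22801 + 64 - 755 + 2416) - 1800 = -167/24494 - 1800 = -44089367/24494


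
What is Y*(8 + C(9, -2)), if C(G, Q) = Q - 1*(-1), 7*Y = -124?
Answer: -124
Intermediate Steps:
Y = -124/7 (Y = (1/7)*(-124) = -124/7 ≈ -17.714)
C(G, Q) = 1 + Q (C(G, Q) = Q + 1 = 1 + Q)
Y*(8 + C(9, -2)) = -124*(8 + (1 - 2))/7 = -124*(8 - 1)/7 = -124/7*7 = -124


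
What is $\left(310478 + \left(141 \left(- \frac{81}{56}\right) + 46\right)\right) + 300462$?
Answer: $\frac{34203795}{56} \approx 6.1078 \cdot 10^{5}$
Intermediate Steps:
$\left(310478 + \left(141 \left(- \frac{81}{56}\right) + 46\right)\right) + 300462 = \left(310478 + \left(- \frac{11421}{56} + 46\right)\right) + 300462 = \left(310478 - \frac{8845}{56}\right) + 300462 = \frac{17377923}{56} + 300462 = \frac{34203795}{56}$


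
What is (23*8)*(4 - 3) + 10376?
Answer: 10560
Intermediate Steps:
(23*8)*(4 - 3) + 10376 = 184*1 + 10376 = 184 + 10376 = 10560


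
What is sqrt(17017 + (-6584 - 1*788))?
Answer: sqrt(9645) ≈ 98.209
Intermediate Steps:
sqrt(17017 + (-6584 - 1*788)) = sqrt(17017 + (-6584 - 788)) = sqrt(17017 - 7372) = sqrt(9645)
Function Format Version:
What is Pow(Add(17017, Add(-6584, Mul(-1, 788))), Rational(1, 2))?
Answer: Pow(9645, Rational(1, 2)) ≈ 98.209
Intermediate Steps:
Pow(Add(17017, Add(-6584, Mul(-1, 788))), Rational(1, 2)) = Pow(Add(17017, Add(-6584, -788)), Rational(1, 2)) = Pow(Add(17017, -7372), Rational(1, 2)) = Pow(9645, Rational(1, 2))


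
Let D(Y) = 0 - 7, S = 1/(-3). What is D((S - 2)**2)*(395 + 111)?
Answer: -3542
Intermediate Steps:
S = -1/3 (S = 1*(-1/3) = -1/3 ≈ -0.33333)
D(Y) = -7
D((S - 2)**2)*(395 + 111) = -7*(395 + 111) = -7*506 = -3542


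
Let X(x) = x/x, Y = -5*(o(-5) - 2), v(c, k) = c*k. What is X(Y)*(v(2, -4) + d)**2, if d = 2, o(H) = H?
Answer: 36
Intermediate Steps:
Y = 35 (Y = -5*(-5 - 2) = -5*(-7) = 35)
X(x) = 1
X(Y)*(v(2, -4) + d)**2 = 1*(2*(-4) + 2)**2 = 1*(-8 + 2)**2 = 1*(-6)**2 = 1*36 = 36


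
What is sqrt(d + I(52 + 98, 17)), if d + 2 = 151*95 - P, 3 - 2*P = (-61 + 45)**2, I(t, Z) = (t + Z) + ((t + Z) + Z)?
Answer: sqrt(59282)/2 ≈ 121.74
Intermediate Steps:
I(t, Z) = 2*t + 3*Z (I(t, Z) = (Z + t) + ((Z + t) + Z) = (Z + t) + (t + 2*Z) = 2*t + 3*Z)
P = -253/2 (P = 3/2 - (-61 + 45)**2/2 = 3/2 - 1/2*(-16)**2 = 3/2 - 1/2*256 = 3/2 - 128 = -253/2 ≈ -126.50)
d = 28939/2 (d = -2 + (151*95 - 1*(-253/2)) = -2 + (14345 + 253/2) = -2 + 28943/2 = 28939/2 ≈ 14470.)
sqrt(d + I(52 + 98, 17)) = sqrt(28939/2 + (2*(52 + 98) + 3*17)) = sqrt(28939/2 + (2*150 + 51)) = sqrt(28939/2 + (300 + 51)) = sqrt(28939/2 + 351) = sqrt(29641/2) = sqrt(59282)/2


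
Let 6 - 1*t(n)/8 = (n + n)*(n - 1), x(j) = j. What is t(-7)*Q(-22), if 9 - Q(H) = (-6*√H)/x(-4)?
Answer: -7632 + 1272*I*√22 ≈ -7632.0 + 5966.2*I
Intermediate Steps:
t(n) = 48 - 16*n*(-1 + n) (t(n) = 48 - 8*(n + n)*(n - 1) = 48 - 8*2*n*(-1 + n) = 48 - 16*n*(-1 + n))
Q(H) = 9 - 3*√H/2 (Q(H) = 9 - (-6*√H)/(-4) = 9 - (-6*√H)*(-1)/4 = 9 - 3*√H/2)
t(-7)*Q(-22) = (48 - 16*(-7)² + 16*(-7))*(9 - 3*I*√22/2) = (48 - 16*49 - 112)*(9 - 3*I*√22/2) = (48 - 784 - 112)*(9 - 3*I*√22/2) = -848*(9 - 3*I*√22/2) = -7632 + 1272*I*√22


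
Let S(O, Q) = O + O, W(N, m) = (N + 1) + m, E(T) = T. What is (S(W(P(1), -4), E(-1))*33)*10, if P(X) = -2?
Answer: -3300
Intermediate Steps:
W(N, m) = 1 + N + m (W(N, m) = (1 + N) + m = 1 + N + m)
S(O, Q) = 2*O
(S(W(P(1), -4), E(-1))*33)*10 = ((2*(1 - 2 - 4))*33)*10 = ((2*(-5))*33)*10 = -10*33*10 = -330*10 = -3300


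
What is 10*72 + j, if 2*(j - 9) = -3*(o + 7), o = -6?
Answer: 1455/2 ≈ 727.50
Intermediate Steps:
j = 15/2 (j = 9 + (-3*(-6 + 7))/2 = 9 + (-3*1)/2 = 9 + (½)*(-3) = 9 - 3/2 = 15/2 ≈ 7.5000)
10*72 + j = 10*72 + 15/2 = 720 + 15/2 = 1455/2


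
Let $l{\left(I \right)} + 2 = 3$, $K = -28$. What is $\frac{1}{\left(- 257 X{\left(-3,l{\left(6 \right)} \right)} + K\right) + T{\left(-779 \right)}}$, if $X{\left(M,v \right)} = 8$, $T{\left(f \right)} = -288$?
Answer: $- \frac{1}{2372} \approx -0.00042159$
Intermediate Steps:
$l{\left(I \right)} = 1$ ($l{\left(I \right)} = -2 + 3 = 1$)
$\frac{1}{\left(- 257 X{\left(-3,l{\left(6 \right)} \right)} + K\right) + T{\left(-779 \right)}} = \frac{1}{\left(\left(-257\right) 8 - 28\right) - 288} = \frac{1}{\left(-2056 - 28\right) - 288} = \frac{1}{-2084 - 288} = \frac{1}{-2372} = - \frac{1}{2372}$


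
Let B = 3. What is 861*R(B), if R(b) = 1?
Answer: 861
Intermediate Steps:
861*R(B) = 861*1 = 861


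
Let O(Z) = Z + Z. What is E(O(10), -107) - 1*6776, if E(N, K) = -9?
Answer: -6785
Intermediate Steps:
O(Z) = 2*Z
E(O(10), -107) - 1*6776 = -9 - 1*6776 = -9 - 6776 = -6785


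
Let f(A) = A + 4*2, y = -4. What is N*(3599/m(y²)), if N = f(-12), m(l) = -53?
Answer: 14396/53 ≈ 271.62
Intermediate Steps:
f(A) = 8 + A (f(A) = A + 8 = 8 + A)
N = -4 (N = 8 - 12 = -4)
N*(3599/m(y²)) = -14396/(-53) = -14396*(-1)/53 = -4*(-3599/53) = 14396/53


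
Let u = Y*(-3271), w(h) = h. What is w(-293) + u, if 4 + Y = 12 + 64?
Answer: -235805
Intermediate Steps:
Y = 72 (Y = -4 + (12 + 64) = -4 + 76 = 72)
u = -235512 (u = 72*(-3271) = -235512)
w(-293) + u = -293 - 235512 = -235805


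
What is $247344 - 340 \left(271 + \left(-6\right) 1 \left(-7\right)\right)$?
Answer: $140924$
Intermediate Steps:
$247344 - 340 \left(271 + \left(-6\right) 1 \left(-7\right)\right) = 247344 - 340 \left(271 - -42\right) = 247344 - 340 \left(271 + 42\right) = 247344 - 106420 = 140924$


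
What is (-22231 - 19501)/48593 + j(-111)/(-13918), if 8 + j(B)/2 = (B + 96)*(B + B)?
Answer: -451838934/338158687 ≈ -1.3362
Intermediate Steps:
j(B) = -16 + 4*B*(96 + B) (j(B) = -16 + 2*((B + 96)*(B + B)) = -16 + 2*((96 + B)*(2*B)) = -16 + 2*(2*B*(96 + B)) = -16 + 4*B*(96 + B))
(-22231 - 19501)/48593 + j(-111)/(-13918) = (-22231 - 19501)/48593 + (-16 + 4*(-111)**2 + 384*(-111))/(-13918) = -41732*1/48593 + (-16 + 4*12321 - 42624)*(-1/13918) = -41732/48593 + (-16 + 49284 - 42624)*(-1/13918) = -41732/48593 + 6644*(-1/13918) = -41732/48593 - 3322/6959 = -451838934/338158687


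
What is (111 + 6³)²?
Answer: 106929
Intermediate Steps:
(111 + 6³)² = (111 + 216)² = 327² = 106929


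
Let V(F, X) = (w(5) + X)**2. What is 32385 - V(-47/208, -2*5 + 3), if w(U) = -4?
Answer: 32264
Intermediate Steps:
V(F, X) = (-4 + X)**2
32385 - V(-47/208, -2*5 + 3) = 32385 - (-4 + (-2*5 + 3))**2 = 32385 - (-4 + (-10 + 3))**2 = 32385 - (-4 - 7)**2 = 32385 - 1*(-11)**2 = 32385 - 1*121 = 32385 - 121 = 32264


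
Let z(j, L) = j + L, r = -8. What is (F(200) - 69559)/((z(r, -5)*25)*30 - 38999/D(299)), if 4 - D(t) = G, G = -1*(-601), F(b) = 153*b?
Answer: 23258523/5781751 ≈ 4.0228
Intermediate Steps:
z(j, L) = L + j
G = 601
D(t) = -597 (D(t) = 4 - 1*601 = 4 - 601 = -597)
(F(200) - 69559)/((z(r, -5)*25)*30 - 38999/D(299)) = (153*200 - 69559)/(((-5 - 8)*25)*30 - 38999/(-597)) = (30600 - 69559)/(-13*25*30 - 38999*(-1/597)) = -38959/(-325*30 + 38999/597) = -38959/(-9750 + 38999/597) = -38959/(-5781751/597) = -38959*(-597/5781751) = 23258523/5781751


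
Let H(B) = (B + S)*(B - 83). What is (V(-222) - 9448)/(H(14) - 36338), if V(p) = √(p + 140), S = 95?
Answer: 9448/43859 - I*√82/43859 ≈ 0.21542 - 0.00020647*I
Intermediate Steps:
V(p) = √(140 + p)
H(B) = (-83 + B)*(95 + B) (H(B) = (B + 95)*(B - 83) = (95 + B)*(-83 + B) = (-83 + B)*(95 + B))
(V(-222) - 9448)/(H(14) - 36338) = (√(140 - 222) - 9448)/((-7885 + 14² + 12*14) - 36338) = (√(-82) - 9448)/((-7885 + 196 + 168) - 36338) = (I*√82 - 9448)/(-7521 - 36338) = (-9448 + I*√82)/(-43859) = (-9448 + I*√82)*(-1/43859) = 9448/43859 - I*√82/43859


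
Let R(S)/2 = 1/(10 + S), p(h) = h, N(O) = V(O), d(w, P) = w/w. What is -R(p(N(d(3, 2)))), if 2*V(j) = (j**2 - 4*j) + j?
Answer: -2/9 ≈ -0.22222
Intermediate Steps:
d(w, P) = 1
V(j) = j**2/2 - 3*j/2 (V(j) = ((j**2 - 4*j) + j)/2 = (j**2 - 3*j)/2 = j**2/2 - 3*j/2)
N(O) = O*(-3 + O)/2
R(S) = 2/(10 + S)
-R(p(N(d(3, 2)))) = -2/(10 + (1/2)*1*(-3 + 1)) = -2/(10 + (1/2)*1*(-2)) = -2/(10 - 1) = -2/9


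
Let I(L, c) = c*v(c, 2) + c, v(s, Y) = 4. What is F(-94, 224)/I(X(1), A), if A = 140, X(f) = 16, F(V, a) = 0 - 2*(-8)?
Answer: 4/175 ≈ 0.022857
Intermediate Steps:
F(V, a) = 16 (F(V, a) = 0 + 16 = 16)
I(L, c) = 5*c (I(L, c) = c*4 + c = 4*c + c = 5*c)
F(-94, 224)/I(X(1), A) = 16/((5*140)) = 16/700 = 16*(1/700) = 4/175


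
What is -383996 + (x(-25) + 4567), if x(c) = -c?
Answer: -379404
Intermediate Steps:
-383996 + (x(-25) + 4567) = -383996 + (-1*(-25) + 4567) = -383996 + (25 + 4567) = -383996 + 4592 = -379404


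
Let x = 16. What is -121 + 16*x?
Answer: 135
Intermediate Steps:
-121 + 16*x = -121 + 16*16 = -121 + 256 = 135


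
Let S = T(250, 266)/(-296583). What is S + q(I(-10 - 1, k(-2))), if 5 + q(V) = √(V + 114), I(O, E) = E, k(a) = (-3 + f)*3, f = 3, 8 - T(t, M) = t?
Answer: -1482673/296583 + √114 ≈ 5.6779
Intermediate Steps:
T(t, M) = 8 - t
k(a) = 0 (k(a) = (-3 + 3)*3 = 0*3 = 0)
q(V) = -5 + √(114 + V) (q(V) = -5 + √(V + 114) = -5 + √(114 + V))
S = 242/296583 (S = (8 - 1*250)/(-296583) = (8 - 250)*(-1/296583) = -242*(-1/296583) = 242/296583 ≈ 0.00081596)
S + q(I(-10 - 1, k(-2))) = 242/296583 + (-5 + √(114 + 0)) = 242/296583 + (-5 + √114) = -1482673/296583 + √114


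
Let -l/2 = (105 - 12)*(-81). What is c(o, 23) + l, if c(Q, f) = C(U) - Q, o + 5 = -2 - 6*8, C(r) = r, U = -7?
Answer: 15114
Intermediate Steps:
o = -55 (o = -5 + (-2 - 6*8) = -5 + (-2 - 48) = -5 - 50 = -55)
c(Q, f) = -7 - Q
l = 15066 (l = -2*(105 - 12)*(-81) = -186*(-81) = -2*(-7533) = 15066)
c(o, 23) + l = (-7 - 1*(-55)) + 15066 = (-7 + 55) + 15066 = 48 + 15066 = 15114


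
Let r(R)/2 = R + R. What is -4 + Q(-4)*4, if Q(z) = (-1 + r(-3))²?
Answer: 672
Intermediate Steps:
r(R) = 4*R (r(R) = 2*(R + R) = 2*(2*R) = 4*R)
Q(z) = 169 (Q(z) = (-1 + 4*(-3))² = (-1 - 12)² = (-13)² = 169)
-4 + Q(-4)*4 = -4 + 169*4 = -4 + 676 = 672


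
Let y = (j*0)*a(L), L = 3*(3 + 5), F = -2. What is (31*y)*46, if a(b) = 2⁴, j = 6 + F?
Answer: 0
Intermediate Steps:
L = 24 (L = 3*8 = 24)
j = 4 (j = 6 - 2 = 4)
a(b) = 16
y = 0 (y = (4*0)*16 = 0*16 = 0)
(31*y)*46 = (31*0)*46 = 0*46 = 0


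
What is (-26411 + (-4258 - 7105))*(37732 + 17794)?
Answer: -2097439124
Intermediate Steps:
(-26411 + (-4258 - 7105))*(37732 + 17794) = (-26411 - 11363)*55526 = -37774*55526 = -2097439124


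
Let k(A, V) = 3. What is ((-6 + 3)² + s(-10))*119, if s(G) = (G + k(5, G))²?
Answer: 6902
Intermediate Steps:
s(G) = (3 + G)² (s(G) = (G + 3)² = (3 + G)²)
((-6 + 3)² + s(-10))*119 = ((-6 + 3)² + (3 - 10)²)*119 = ((-3)² + (-7)²)*119 = (9 + 49)*119 = 58*119 = 6902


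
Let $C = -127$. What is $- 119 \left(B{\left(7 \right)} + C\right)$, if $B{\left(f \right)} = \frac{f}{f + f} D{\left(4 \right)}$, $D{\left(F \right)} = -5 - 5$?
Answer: $15708$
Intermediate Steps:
$D{\left(F \right)} = -10$ ($D{\left(F \right)} = -5 - 5 = -10$)
$B{\left(f \right)} = -5$ ($B{\left(f \right)} = \frac{f}{f + f} \left(-10\right) = \frac{f}{2 f} \left(-10\right) = \frac{1}{2 f} f \left(-10\right) = \frac{1}{2} \left(-10\right) = -5$)
$- 119 \left(B{\left(7 \right)} + C\right) = - 119 \left(-5 - 127\right) = \left(-119\right) \left(-132\right) = 15708$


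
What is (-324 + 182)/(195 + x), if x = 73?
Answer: -71/134 ≈ -0.52985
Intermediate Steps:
(-324 + 182)/(195 + x) = (-324 + 182)/(195 + 73) = -142/268 = -142*1/268 = -71/134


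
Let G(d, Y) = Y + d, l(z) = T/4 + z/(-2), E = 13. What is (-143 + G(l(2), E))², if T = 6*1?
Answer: 67081/4 ≈ 16770.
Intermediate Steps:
T = 6
l(z) = 3/2 - z/2 (l(z) = 6/4 + z/(-2) = 6*(¼) + z*(-½) = 3/2 - z/2)
(-143 + G(l(2), E))² = (-143 + (13 + (3/2 - ½*2)))² = (-143 + (13 + (3/2 - 1)))² = (-143 + (13 + ½))² = (-143 + 27/2)² = (-259/2)² = 67081/4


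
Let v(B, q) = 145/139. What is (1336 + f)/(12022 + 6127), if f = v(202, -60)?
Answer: 185849/2522711 ≈ 0.073670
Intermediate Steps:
v(B, q) = 145/139 (v(B, q) = 145*(1/139) = 145/139)
f = 145/139 ≈ 1.0432
(1336 + f)/(12022 + 6127) = (1336 + 145/139)/(12022 + 6127) = (185849/139)/18149 = (185849/139)*(1/18149) = 185849/2522711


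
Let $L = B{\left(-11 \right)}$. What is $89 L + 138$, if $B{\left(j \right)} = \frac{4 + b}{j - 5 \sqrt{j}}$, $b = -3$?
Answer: $\frac{4879}{36} + \frac{445 i \sqrt{11}}{396} \approx 135.53 + 3.727 i$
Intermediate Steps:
$B{\left(j \right)} = \frac{1}{j - 5 \sqrt{j}}$ ($B{\left(j \right)} = \frac{4 - 3}{j - 5 \sqrt{j}} = 1 \frac{1}{j - 5 \sqrt{j}} = \frac{1}{j - 5 \sqrt{j}}$)
$L = \frac{1}{-11 - 5 i \sqrt{11}}$ ($L = \frac{1}{-11 - 5 \sqrt{-11}} = \frac{1}{-11 - 5 i \sqrt{11}} \approx -0.027778 + 0.041877 i$)
$89 L + 138 = 89 \frac{i}{- 11 i + 5 \sqrt{11}} + 138 = \frac{89 i}{- 11 i + 5 \sqrt{11}} + 138 = 138 + \frac{89 i}{- 11 i + 5 \sqrt{11}}$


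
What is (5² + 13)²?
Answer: 1444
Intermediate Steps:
(5² + 13)² = (25 + 13)² = 38² = 1444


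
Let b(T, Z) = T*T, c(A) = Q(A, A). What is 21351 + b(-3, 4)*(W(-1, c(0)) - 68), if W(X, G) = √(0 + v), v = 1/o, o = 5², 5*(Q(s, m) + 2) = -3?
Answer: 103704/5 ≈ 20741.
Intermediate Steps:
Q(s, m) = -13/5 (Q(s, m) = -2 + (⅕)*(-3) = -2 - ⅗ = -13/5)
o = 25
c(A) = -13/5
v = 1/25 ≈ 0.040000
W(X, G) = ⅕ (W(X, G) = √(0 + 1/25) = √(1/25) = ⅕)
b(T, Z) = T²
21351 + b(-3, 4)*(W(-1, c(0)) - 68) = 21351 + (-3)²*(⅕ - 68) = 21351 + 9*(-339/5) = 21351 - 3051/5 = 103704/5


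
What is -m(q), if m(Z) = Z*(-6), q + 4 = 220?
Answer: 1296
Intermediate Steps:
q = 216 (q = -4 + 220 = 216)
m(Z) = -6*Z
-m(q) = -(-6)*216 = -1*(-1296) = 1296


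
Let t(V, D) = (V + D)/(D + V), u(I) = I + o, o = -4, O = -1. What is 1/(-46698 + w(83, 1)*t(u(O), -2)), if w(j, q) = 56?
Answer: -1/46642 ≈ -2.1440e-5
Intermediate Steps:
u(I) = -4 + I (u(I) = I - 4 = -4 + I)
t(V, D) = 1 (t(V, D) = (D + V)/(D + V) = 1)
1/(-46698 + w(83, 1)*t(u(O), -2)) = 1/(-46698 + 56*1) = 1/(-46698 + 56) = 1/(-46642) = -1/46642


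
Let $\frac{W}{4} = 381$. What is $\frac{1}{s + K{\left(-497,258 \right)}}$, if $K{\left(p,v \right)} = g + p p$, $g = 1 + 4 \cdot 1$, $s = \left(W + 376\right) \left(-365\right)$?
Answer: $- \frac{1}{446486} \approx -2.2397 \cdot 10^{-6}$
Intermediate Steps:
$W = 1524$ ($W = 4 \cdot 381 = 1524$)
$s = -693500$ ($s = \left(1524 + 376\right) \left(-365\right) = 1900 \left(-365\right) = -693500$)
$g = 5$ ($g = 1 + 4 = 5$)
$K{\left(p,v \right)} = 5 + p^{2}$ ($K{\left(p,v \right)} = 5 + p p = 5 + p^{2}$)
$\frac{1}{s + K{\left(-497,258 \right)}} = \frac{1}{-693500 + \left(5 + \left(-497\right)^{2}\right)} = \frac{1}{-693500 + \left(5 + 247009\right)} = \frac{1}{-693500 + 247014} = \frac{1}{-446486} = - \frac{1}{446486}$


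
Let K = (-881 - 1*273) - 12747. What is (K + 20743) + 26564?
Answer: 33406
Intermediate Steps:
K = -13901 (K = (-881 - 273) - 12747 = -1154 - 12747 = -13901)
(K + 20743) + 26564 = (-13901 + 20743) + 26564 = 6842 + 26564 = 33406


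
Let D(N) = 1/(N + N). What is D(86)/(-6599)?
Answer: -1/1135028 ≈ -8.8104e-7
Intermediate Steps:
D(N) = 1/(2*N)
D(86)/(-6599) = ((1/2)/86)/(-6599) = ((1/2)*(1/86))*(-1/6599) = (1/172)*(-1/6599) = -1/1135028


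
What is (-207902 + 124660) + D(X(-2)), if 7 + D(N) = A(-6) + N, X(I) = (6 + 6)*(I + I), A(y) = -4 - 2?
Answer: -83303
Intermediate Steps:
A(y) = -6
X(I) = 24*I (X(I) = 12*(2*I) = 24*I)
D(N) = -13 + N (D(N) = -7 + (-6 + N) = -13 + N)
(-207902 + 124660) + D(X(-2)) = (-207902 + 124660) + (-13 + 24*(-2)) = -83242 + (-13 - 48) = -83242 - 61 = -83303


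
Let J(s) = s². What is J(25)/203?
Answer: 625/203 ≈ 3.0788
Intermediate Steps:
J(25)/203 = 25²/203 = 625*(1/203) = 625/203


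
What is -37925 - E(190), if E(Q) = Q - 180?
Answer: -37935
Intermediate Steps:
E(Q) = -180 + Q
-37925 - E(190) = -37925 - (-180 + 190) = -37925 - 1*10 = -37925 - 10 = -37935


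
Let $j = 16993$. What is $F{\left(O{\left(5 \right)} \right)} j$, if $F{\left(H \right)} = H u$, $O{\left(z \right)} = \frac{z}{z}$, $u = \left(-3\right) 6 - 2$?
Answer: $-339860$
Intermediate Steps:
$u = -20$ ($u = -18 - 2 = -20$)
$O{\left(z \right)} = 1$
$F{\left(H \right)} = - 20 H$ ($F{\left(H \right)} = H \left(-20\right) = - 20 H$)
$F{\left(O{\left(5 \right)} \right)} j = \left(-20\right) 1 \cdot 16993 = \left(-20\right) 16993 = -339860$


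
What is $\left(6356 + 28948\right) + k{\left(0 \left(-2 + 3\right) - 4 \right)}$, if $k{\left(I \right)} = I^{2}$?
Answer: $35320$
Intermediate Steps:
$\left(6356 + 28948\right) + k{\left(0 \left(-2 + 3\right) - 4 \right)} = \left(6356 + 28948\right) + \left(0 \left(-2 + 3\right) - 4\right)^{2} = 35304 + \left(0 \cdot 1 - 4\right)^{2} = 35304 + \left(0 - 4\right)^{2} = 35304 + \left(-4\right)^{2} = 35304 + 16 = 35320$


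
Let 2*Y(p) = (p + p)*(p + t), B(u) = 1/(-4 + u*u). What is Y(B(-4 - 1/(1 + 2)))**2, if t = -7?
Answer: 68856804/312900721 ≈ 0.22006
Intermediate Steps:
B(u) = 1/(-4 + u**2)
Y(p) = p*(-7 + p) (Y(p) = ((p + p)*(p - 7))/2 = ((2*p)*(-7 + p))/2 = (2*p*(-7 + p))/2 = p*(-7 + p))
Y(B(-4 - 1/(1 + 2)))**2 = ((-7 + 1/(-4 + (-4 - 1/(1 + 2))**2))/(-4 + (-4 - 1/(1 + 2))**2))**2 = ((-7 + 1/(-4 + (-4 - 1/3)**2))/(-4 + (-4 - 1/3)**2))**2 = ((-7 + 1/(-4 + (-13/3)**2))/(-4 + (-13/3)**2))**2 = ((-7 + 1/(-4 + 169/9))/(-4 + 169/9))**2 = ((-7 + 1/(133/9))/(133/9))**2 = (9*(-7 + 9/133)/133)**2 = ((9/133)*(-922/133))**2 = (-8298/17689)**2 = 68856804/312900721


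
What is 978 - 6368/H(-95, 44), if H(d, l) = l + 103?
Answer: 137398/147 ≈ 934.68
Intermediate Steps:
H(d, l) = 103 + l
978 - 6368/H(-95, 44) = 978 - 6368/(103 + 44) = 978 - 6368/147 = 137398/147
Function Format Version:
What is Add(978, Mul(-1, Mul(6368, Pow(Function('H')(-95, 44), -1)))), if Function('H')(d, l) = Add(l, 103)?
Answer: Rational(137398, 147) ≈ 934.68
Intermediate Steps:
Function('H')(d, l) = Add(103, l)
Add(978, Mul(-1, Mul(6368, Pow(Function('H')(-95, 44), -1)))) = Add(978, Mul(-1, Mul(6368, Pow(Add(103, 44), -1)))) = Add(978, Mul(-1, Mul(6368, Pow(147, -1)))) = Add(978, Mul(-1, Mul(6368, Rational(1, 147)))) = Add(978, Mul(-1, Rational(6368, 147))) = Add(978, Rational(-6368, 147)) = Rational(137398, 147)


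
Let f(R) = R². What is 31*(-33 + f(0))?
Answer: -1023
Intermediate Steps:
31*(-33 + f(0)) = 31*(-33 + 0²) = 31*(-33 + 0) = 31*(-33) = -1023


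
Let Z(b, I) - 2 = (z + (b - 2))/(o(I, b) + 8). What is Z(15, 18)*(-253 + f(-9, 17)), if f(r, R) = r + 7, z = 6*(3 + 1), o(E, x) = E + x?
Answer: -30345/41 ≈ -740.12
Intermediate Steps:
z = 24 (z = 6*4 = 24)
f(r, R) = 7 + r
Z(b, I) = 2 + (22 + b)/(8 + I + b) (Z(b, I) = 2 + (24 + (b - 2))/((I + b) + 8) = 2 + (24 + (-2 + b))/(8 + I + b) = 2 + (22 + b)/(8 + I + b))
Z(15, 18)*(-253 + f(-9, 17)) = ((38 + 2*18 + 3*15)/(8 + 18 + 15))*(-253 + (7 - 9)) = ((38 + 36 + 45)/41)*(-253 - 2) = ((1/41)*119)*(-255) = (119/41)*(-255) = -30345/41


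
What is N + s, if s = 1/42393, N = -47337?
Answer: -2006757440/42393 ≈ -47337.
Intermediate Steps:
s = 1/42393 ≈ 2.3589e-5
N + s = -47337 + 1/42393 = -2006757440/42393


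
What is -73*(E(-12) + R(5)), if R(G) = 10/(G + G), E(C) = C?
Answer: 803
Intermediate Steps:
R(G) = 5/G (R(G) = 10/((2*G)) = 10*(1/(2*G)) = 5/G)
-73*(E(-12) + R(5)) = -73*(-12 + 5/5) = -73*(-12 + 5*(⅕)) = -73*(-12 + 1) = -73*(-11) = 803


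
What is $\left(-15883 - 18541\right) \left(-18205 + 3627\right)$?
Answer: $501833072$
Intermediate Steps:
$\left(-15883 - 18541\right) \left(-18205 + 3627\right) = \left(-34424\right) \left(-14578\right) = 501833072$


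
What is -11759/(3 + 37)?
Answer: -11759/40 ≈ -293.98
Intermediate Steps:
-11759/(3 + 37) = -11759/40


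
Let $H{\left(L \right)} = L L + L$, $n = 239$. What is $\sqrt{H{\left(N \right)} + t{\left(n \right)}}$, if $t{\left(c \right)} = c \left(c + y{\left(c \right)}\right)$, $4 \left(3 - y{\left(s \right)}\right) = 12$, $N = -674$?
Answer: $3 \sqrt{56747} \approx 714.65$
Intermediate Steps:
$y{\left(s \right)} = 0$ ($y{\left(s \right)} = 3 - 3 = 0$)
$t{\left(c \right)} = c^{2}$ ($t{\left(c \right)} = c \left(c + 0\right) = c c = c^{2}$)
$H{\left(L \right)} = L + L^{2}$ ($H{\left(L \right)} = L^{2} + L = L + L^{2}$)
$\sqrt{H{\left(N \right)} + t{\left(n \right)}} = \sqrt{- 674 \left(1 - 674\right) + 239^{2}} = \sqrt{\left(-674\right) \left(-673\right) + 57121} = \sqrt{453602 + 57121} = \sqrt{510723} = 3 \sqrt{56747}$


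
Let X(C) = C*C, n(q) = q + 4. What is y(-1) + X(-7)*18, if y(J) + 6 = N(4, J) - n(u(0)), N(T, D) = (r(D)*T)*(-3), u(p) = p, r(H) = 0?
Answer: 872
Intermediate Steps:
N(T, D) = 0 (N(T, D) = (0*T)*(-3) = 0*(-3) = 0)
n(q) = 4 + q
X(C) = C²
y(J) = -10 (y(J) = -6 + (0 - (4 + 0)) = -6 + (0 - 1*4) = -6 + (0 - 4) = -6 - 4 = -10)
y(-1) + X(-7)*18 = -10 + (-7)²*18 = -10 + 49*18 = -10 + 882 = 872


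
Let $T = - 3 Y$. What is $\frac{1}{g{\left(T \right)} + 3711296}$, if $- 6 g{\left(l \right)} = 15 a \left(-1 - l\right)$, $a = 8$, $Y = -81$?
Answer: $\frac{1}{3716176} \approx 2.6909 \cdot 10^{-7}$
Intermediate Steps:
$T = 243$ ($T = \left(-3\right) \left(-81\right) = 243$)
$g{\left(l \right)} = 20 + 20 l$ ($g{\left(l \right)} = - \frac{15 \cdot 8 \left(-1 - l\right)}{6} = - \frac{120 \left(-1 - l\right)}{6} = - \frac{-120 - 120 l}{6} = 20 + 20 l$)
$\frac{1}{g{\left(T \right)} + 3711296} = \frac{1}{\left(20 + 20 \cdot 243\right) + 3711296} = \frac{1}{\left(20 + 4860\right) + 3711296} = \frac{1}{4880 + 3711296} = \frac{1}{3716176}$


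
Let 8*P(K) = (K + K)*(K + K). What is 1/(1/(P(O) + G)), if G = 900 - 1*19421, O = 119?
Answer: -22881/2 ≈ -11441.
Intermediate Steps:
G = -18521 (G = 900 - 19421 = -18521)
P(K) = K²/2 (P(K) = ((K + K)*(K + K))/8 = ((2*K)*(2*K))/8 = (4*K²)/8 = K²/2)
1/(1/(P(O) + G)) = 1/(1/((½)*119² - 18521)) = 1/(1/((½)*14161 - 18521)) = 1/(1/(14161/2 - 18521)) = 1/(1/(-22881/2)) = 1/(-2/22881) = -22881/2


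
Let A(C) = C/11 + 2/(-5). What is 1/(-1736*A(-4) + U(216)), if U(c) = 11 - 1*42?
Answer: 55/71207 ≈ 0.00077240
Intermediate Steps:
U(c) = -31 (U(c) = 11 - 42 = -31)
A(C) = -⅖ + C/11 (A(C) = C*(1/11) + 2*(-⅕) = C/11 - ⅖ = -⅖ + C/11)
1/(-1736*A(-4) + U(216)) = 1/(-1736*(-⅖ + (1/11)*(-4)) - 31) = 1/(-1736*(-⅖ - 4/11) - 31) = 1/(-1736*(-42/55) - 31) = 1/(72912/55 - 31) = 1/(71207/55) = 55/71207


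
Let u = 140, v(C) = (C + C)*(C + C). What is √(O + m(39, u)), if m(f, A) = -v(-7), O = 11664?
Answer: 2*√2867 ≈ 107.09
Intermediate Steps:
v(C) = 4*C² (v(C) = (2*C)*(2*C) = 4*C²)
m(f, A) = -196 (m(f, A) = -4*(-7)² = -4*49 = -1*196 = -196)
√(O + m(39, u)) = √(11664 - 196) = √11468 = 2*√2867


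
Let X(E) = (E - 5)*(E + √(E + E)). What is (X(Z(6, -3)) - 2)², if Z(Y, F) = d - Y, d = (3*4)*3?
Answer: 597004 + 74800*√15 ≈ 8.8670e+5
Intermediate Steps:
d = 36 (d = 12*3 = 36)
Z(Y, F) = 36 - Y
X(E) = (-5 + E)*(E + √2*√E) (X(E) = (-5 + E)*(E + √(2*E)) = (-5 + E)*(E + √2*√E))
(X(Z(6, -3)) - 2)² = (((36 - 1*6)² - 5*(36 - 1*6) + √2*(36 - 1*6)^(3/2) - 5*√2*√(36 - 1*6)) - 2)² = (((36 - 6)² - 5*(36 - 6) + √2*(36 - 6)^(3/2) - 5*√2*√(36 - 6)) - 2)² = ((30² - 5*30 + √2*30^(3/2) - 5*√2*√30) - 2)² = ((900 - 150 + √2*(30*√30) - 10*√15) - 2)² = ((900 - 150 + 60*√15 - 10*√15) - 2)² = ((750 + 50*√15) - 2)² = (748 + 50*√15)²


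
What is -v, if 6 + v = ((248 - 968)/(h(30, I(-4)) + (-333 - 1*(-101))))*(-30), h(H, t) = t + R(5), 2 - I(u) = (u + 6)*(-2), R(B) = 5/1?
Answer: 22926/221 ≈ 103.74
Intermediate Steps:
R(B) = 5 (R(B) = 5*1 = 5)
I(u) = 14 + 2*u (I(u) = 2 - (u + 6)*(-2) = 2 - (6 + u)*(-2) = 2 - (-12 - 2*u) = 2 + (12 + 2*u) = 14 + 2*u)
h(H, t) = 5 + t (h(H, t) = t + 5 = 5 + t)
v = -22926/221 (v = -6 + ((248 - 968)/((5 + (14 + 2*(-4))) + (-333 - 1*(-101))))*(-30) = -6 - 720/((5 + (14 - 8)) + (-333 + 101))*(-30) = -6 - 720/((5 + 6) - 232)*(-30) = -6 - 720/(11 - 232)*(-30) = -6 - 720/(-221)*(-30) = -6 - 720*(-1/221)*(-30) = -6 + (720/221)*(-30) = -6 - 21600/221 = -22926/221 ≈ -103.74)
-v = -1*(-22926/221) = 22926/221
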